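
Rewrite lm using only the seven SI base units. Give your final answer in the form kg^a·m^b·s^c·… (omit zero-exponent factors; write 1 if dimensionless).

cd

lm = cd·sr = cd (luminous flux; sr is dimensionless).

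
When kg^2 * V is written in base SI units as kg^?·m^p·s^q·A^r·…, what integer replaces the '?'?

V = W/A (potential = power per current),
    = kg·m²·s⁻³·A⁻¹.
Combining: kg²·V = kg² · (kg·m²·s⁻³·A⁻¹) = kg³·m²·s⁻³·A⁻¹.
The exponent of kg is 3.

3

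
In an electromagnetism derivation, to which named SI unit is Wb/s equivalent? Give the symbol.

V

Wb = V·s (flux: a volt is a weber per second),
    = kg·m²·s⁻²·A⁻¹.
Combining: Wb·s⁻¹ = (kg·m²·s⁻²·A⁻¹) · s⁻¹ = kg·m²·s⁻³·A⁻¹.
kg·m²·s⁻³·A⁻¹ is the base-SI form of the volt.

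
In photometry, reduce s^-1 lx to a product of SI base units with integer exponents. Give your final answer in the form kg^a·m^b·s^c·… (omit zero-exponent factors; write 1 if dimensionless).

lx = lm/m² (illuminance = luminous flux per area),
    = m⁻²·cd.
Combining: s⁻¹·lx = s⁻¹ · (m⁻²·cd) = m⁻²·s⁻¹·cd.

m⁻²·s⁻¹·cd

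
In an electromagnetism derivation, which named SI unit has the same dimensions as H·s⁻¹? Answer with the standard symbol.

Ω

H = Wb/A (inductance = flux per current),
    = kg·m²·s⁻²·A⁻².
Combining: H·s⁻¹ = (kg·m²·s⁻²·A⁻²) · s⁻¹ = kg·m²·s⁻³·A⁻².
kg·m²·s⁻³·A⁻² is the base-SI form of the ohm.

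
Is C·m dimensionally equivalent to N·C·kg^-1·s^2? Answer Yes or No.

Left side:
  C = A·s = s·A (charge = current × time).
  Combining: C·m = (s·A) · m = m·s·A.
Right side:
  N = kg·m/s² = kg·m·s⁻² (force = mass × acceleration).
  C = A·s = s·A (charge = current × time).
  Combining: N·C·kg⁻¹·s² = (kg·m·s⁻²) · (s·A) · kg⁻¹ · s² = m·s·A.
Both reduce to m·s·A.

Yes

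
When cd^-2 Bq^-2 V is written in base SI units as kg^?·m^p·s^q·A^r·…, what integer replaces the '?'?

1

Bq = 1/s = s⁻¹ (activity is decays per second).
So Bq⁻² = s².
V = W/A (potential = power per current),
    = kg·m²·s⁻³·A⁻¹.
Combining: cd⁻²·Bq⁻²·V = cd⁻² · s² · (kg·m²·s⁻³·A⁻¹) = kg·m²·s⁻¹·A⁻¹·cd⁻².
The exponent of kg is 1.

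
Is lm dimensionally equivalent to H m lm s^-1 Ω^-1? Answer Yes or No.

Left side:
  lm = cd·sr = cd (luminous flux; sr is dimensionless).
Right side:
  H = kg·m²·s⁻²·A⁻².
  lm = cd.
  Ω = kg·m²·s⁻³·A⁻².
  So Ω⁻¹ = kg⁻¹·m⁻²·s³·A².
  Combining: H·m·lm·s⁻¹·Ω⁻¹ = (kg·m²·s⁻²·A⁻²) · m · cd · s⁻¹ · (kg⁻¹·m⁻²·s³·A²) = m·cd.
Left is cd; right is m·cd — different.

No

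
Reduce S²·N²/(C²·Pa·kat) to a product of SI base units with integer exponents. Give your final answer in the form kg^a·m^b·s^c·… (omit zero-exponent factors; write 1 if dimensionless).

kg⁻¹·m⁻¹·s³·A²·mol⁻¹

C = s·A.
So C⁻² = s⁻²·A⁻².
Pa = kg·m⁻¹·s⁻².
So Pa⁻¹ = kg⁻¹·m·s².
kat = s⁻¹·mol.
So kat⁻¹ = s·mol⁻¹.
S = kg⁻¹·m⁻²·s³·A².
So S² = kg⁻²·m⁻⁴·s⁶·A⁴.
N = kg·m·s⁻².
So N² = kg²·m²·s⁻⁴.
Combining: C⁻²·Pa⁻¹·kat⁻¹·S²·N² = (s⁻²·A⁻²) · (kg⁻¹·m·s²) · (s·mol⁻¹) · (kg⁻²·m⁻⁴·s⁶·A⁴) · (kg²·m²·s⁻⁴) = kg⁻¹·m⁻¹·s³·A²·mol⁻¹.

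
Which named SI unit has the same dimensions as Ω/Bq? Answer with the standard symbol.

Ω = V/A (resistance = voltage per current),
    = kg·m²·s⁻³·A⁻².
Bq = 1/s = s⁻¹ (activity is decays per second).
So Bq⁻¹ = s.
Combining: Ω·Bq⁻¹ = (kg·m²·s⁻³·A⁻²) · s = kg·m²·s⁻²·A⁻².
kg·m²·s⁻²·A⁻² is the base-SI form of the henry.

H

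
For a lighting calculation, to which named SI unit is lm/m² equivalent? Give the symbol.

lx

lm = cd·sr = cd (luminous flux; sr is dimensionless).
Combining: lm·m⁻² = cd · m⁻² = m⁻²·cd.
m⁻²·cd is the base-SI form of the lux.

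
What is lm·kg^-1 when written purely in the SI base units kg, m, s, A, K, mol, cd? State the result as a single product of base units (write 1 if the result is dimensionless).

lm = cd.
Combining: lm·kg⁻¹ = cd · kg⁻¹ = kg⁻¹·cd.

kg⁻¹·cd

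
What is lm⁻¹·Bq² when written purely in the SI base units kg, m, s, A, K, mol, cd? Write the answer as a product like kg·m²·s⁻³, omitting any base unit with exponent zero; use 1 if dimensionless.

lm = cd·sr = cd (luminous flux; sr is dimensionless).
So lm⁻¹ = cd⁻¹.
Bq = 1/s = s⁻¹ (activity is decays per second).
So Bq² = s⁻².
Combining: lm⁻¹·Bq² = cd⁻¹ · s⁻² = s⁻²·cd⁻¹.

s⁻²·cd⁻¹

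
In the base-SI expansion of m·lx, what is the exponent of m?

-1

lx = m⁻²·cd.
Combining: m·lx = m · (m⁻²·cd) = m⁻¹·cd.
The exponent of m is -1.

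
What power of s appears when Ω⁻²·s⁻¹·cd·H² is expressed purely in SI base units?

Ω = V/A (resistance = voltage per current),
    = kg·m²·s⁻³·A⁻².
So Ω⁻² = kg⁻²·m⁻⁴·s⁶·A⁴.
H = Wb/A (inductance = flux per current),
    = kg·m²·s⁻²·A⁻².
So H² = kg²·m⁴·s⁻⁴·A⁻⁴.
Combining: Ω⁻²·s⁻¹·cd·H² = (kg⁻²·m⁻⁴·s⁶·A⁴) · s⁻¹ · cd · (kg²·m⁴·s⁻⁴·A⁻⁴) = s·cd.
The exponent of s is 1.

1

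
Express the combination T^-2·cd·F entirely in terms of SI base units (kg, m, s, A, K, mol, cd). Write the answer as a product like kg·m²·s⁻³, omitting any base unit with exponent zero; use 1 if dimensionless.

T = kg·s⁻²·A⁻¹.
So T⁻² = kg⁻²·s⁴·A².
F = kg⁻¹·m⁻²·s⁴·A².
Combining: T⁻²·cd·F = (kg⁻²·s⁴·A²) · cd · (kg⁻¹·m⁻²·s⁴·A²) = kg⁻³·m⁻²·s⁸·A⁴·cd.

kg⁻³·m⁻²·s⁸·A⁴·cd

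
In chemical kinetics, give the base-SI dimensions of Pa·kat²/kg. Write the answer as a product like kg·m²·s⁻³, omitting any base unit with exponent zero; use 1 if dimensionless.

m⁻¹·s⁻⁴·mol²

Pa = N/m² (pressure = force per area),
    = kg·m⁻¹·s⁻².
kat = mol/s = s⁻¹·mol (catalytic activity).
So kat² = s⁻²·mol².
Combining: kg⁻¹·Pa·kat² = kg⁻¹ · (kg·m⁻¹·s⁻²) · (s⁻²·mol²) = m⁻¹·s⁻⁴·mol².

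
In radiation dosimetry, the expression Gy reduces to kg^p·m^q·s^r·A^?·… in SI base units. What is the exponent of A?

Gy = J/kg (absorbed dose = energy per mass),
    = m²·s⁻².
The exponent of A is 0.

0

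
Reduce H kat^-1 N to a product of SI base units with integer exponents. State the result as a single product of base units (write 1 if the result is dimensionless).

H = Wb/A (inductance = flux per current),
    = kg·m²·s⁻²·A⁻².
kat = mol/s = s⁻¹·mol (catalytic activity).
So kat⁻¹ = s·mol⁻¹.
N = kg·m/s² = kg·m·s⁻² (force = mass × acceleration).
Combining: H·kat⁻¹·N = (kg·m²·s⁻²·A⁻²) · (s·mol⁻¹) · (kg·m·s⁻²) = kg²·m³·s⁻³·A⁻²·mol⁻¹.

kg²·m³·s⁻³·A⁻²·mol⁻¹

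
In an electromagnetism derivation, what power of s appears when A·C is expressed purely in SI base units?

C = A·s = s·A (charge = current × time).
Combining: A·C = A · (s·A) = s·A².
The exponent of s is 1.

1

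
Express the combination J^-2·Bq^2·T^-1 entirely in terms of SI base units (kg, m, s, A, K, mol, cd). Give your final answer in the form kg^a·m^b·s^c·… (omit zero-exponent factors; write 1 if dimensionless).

J = N·m (work = force × distance),
    = kg·m²·s⁻².
So J⁻² = kg⁻²·m⁻⁴·s⁴.
Bq = 1/s = s⁻¹ (activity is decays per second).
So Bq² = s⁻².
T = Wb/m² (flux density = flux per area),
    = kg·s⁻²·A⁻¹.
So T⁻¹ = kg⁻¹·s²·A.
Combining: J⁻²·Bq²·T⁻¹ = (kg⁻²·m⁻⁴·s⁴) · s⁻² · (kg⁻¹·s²·A) = kg⁻³·m⁻⁴·s⁴·A.

kg⁻³·m⁻⁴·s⁴·A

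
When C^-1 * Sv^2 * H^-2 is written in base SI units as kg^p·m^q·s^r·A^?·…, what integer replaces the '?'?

3

C = A·s = s·A (charge = current × time).
So C⁻¹ = s⁻¹·A⁻¹.
Sv = J/kg (equivalent dose = energy per mass),
    = m²·s⁻².
So Sv² = m⁴·s⁻⁴.
H = Wb/A (inductance = flux per current),
    = kg·m²·s⁻²·A⁻².
So H⁻² = kg⁻²·m⁻⁴·s⁴·A⁴.
Combining: C⁻¹·Sv²·H⁻² = (s⁻¹·A⁻¹) · (m⁴·s⁻⁴) · (kg⁻²·m⁻⁴·s⁴·A⁴) = kg⁻²·s⁻¹·A³.
The exponent of A is 3.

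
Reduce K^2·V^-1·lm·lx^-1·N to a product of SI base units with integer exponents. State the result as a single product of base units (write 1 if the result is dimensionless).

m·s·A·K²

V = W/A (potential = power per current),
    = kg·m²·s⁻³·A⁻¹.
So V⁻¹ = kg⁻¹·m⁻²·s³·A.
lm = cd·sr = cd (luminous flux; sr is dimensionless).
lx = lm/m² (illuminance = luminous flux per area),
    = m⁻²·cd.
So lx⁻¹ = m²·cd⁻¹.
N = kg·m/s² = kg·m·s⁻² (force = mass × acceleration).
Combining: K²·V⁻¹·lm·lx⁻¹·N = K² · (kg⁻¹·m⁻²·s³·A) · cd · (m²·cd⁻¹) · (kg·m·s⁻²) = m·s·A·K².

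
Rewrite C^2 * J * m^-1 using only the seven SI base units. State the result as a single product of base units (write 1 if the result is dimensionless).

C = s·A.
So C² = s²·A².
J = kg·m²·s⁻².
Combining: C²·J·m⁻¹ = (s²·A²) · (kg·m²·s⁻²) · m⁻¹ = kg·m·A².

kg·m·A²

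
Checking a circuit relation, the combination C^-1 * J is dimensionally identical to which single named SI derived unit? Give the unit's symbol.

C = A·s = s·A (charge = current × time).
So C⁻¹ = s⁻¹·A⁻¹.
J = N·m (work = force × distance),
    = kg·m²·s⁻².
Combining: C⁻¹·J = (s⁻¹·A⁻¹) · (kg·m²·s⁻²) = kg·m²·s⁻³·A⁻¹.
kg·m²·s⁻³·A⁻¹ is the base-SI form of the volt.

V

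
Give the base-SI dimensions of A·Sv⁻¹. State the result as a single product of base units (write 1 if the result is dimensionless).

m⁻²·s²·A

Sv = J/kg (equivalent dose = energy per mass),
    = m²·s⁻².
So Sv⁻¹ = m⁻²·s².
Combining: A·Sv⁻¹ = A · (m⁻²·s²) = m⁻²·s²·A.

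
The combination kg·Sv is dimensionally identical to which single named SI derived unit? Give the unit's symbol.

J

Sv = m²·s⁻².
Combining: kg·Sv = kg · (m²·s⁻²) = kg·m²·s⁻².
kg·m²·s⁻² is the base-SI form of the joule.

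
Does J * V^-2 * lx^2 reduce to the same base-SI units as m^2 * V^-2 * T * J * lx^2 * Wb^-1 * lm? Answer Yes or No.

Left side:
  J = N·m (work = force × distance),
      = kg·m²·s⁻².
  V = W/A (potential = power per current),
      = kg·m²·s⁻³·A⁻¹.
  So V⁻² = kg⁻²·m⁻⁴·s⁶·A².
  lx = lm/m² (illuminance = luminous flux per area),
      = m⁻²·cd.
  So lx² = m⁻⁴·cd².
  Combining: J·V⁻²·lx² = (kg·m²·s⁻²) · (kg⁻²·m⁻⁴·s⁶·A²) · (m⁻⁴·cd²) = kg⁻¹·m⁻⁶·s⁴·A²·cd².
Right side:
  V = W/A (potential = power per current),
      = kg·m²·s⁻³·A⁻¹.
  So V⁻² = kg⁻²·m⁻⁴·s⁶·A².
  T = Wb/m² (flux density = flux per area),
      = kg·s⁻²·A⁻¹.
  J = N·m (work = force × distance),
      = kg·m²·s⁻².
  lx = lm/m² (illuminance = luminous flux per area),
      = m⁻²·cd.
  So lx² = m⁻⁴·cd².
  Wb = V·s (flux: a volt is a weber per second),
      = kg·m²·s⁻²·A⁻¹.
  So Wb⁻¹ = kg⁻¹·m⁻²·s²·A.
  lm = cd·sr = cd (luminous flux; sr is dimensionless).
  Combining: m²·V⁻²·T·J·lx²·Wb⁻¹·lm = m² · (kg⁻²·m⁻⁴·s⁶·A²) · (kg·s⁻²·A⁻¹) · (kg·m²·s⁻²) · (m⁻⁴·cd²) · (kg⁻¹·m⁻²·s²·A) · cd = kg⁻¹·m⁻⁶·s⁴·A²·cd³.
Left is kg⁻¹·m⁻⁶·s⁴·A²·cd²; right is kg⁻¹·m⁻⁶·s⁴·A²·cd³ — different.

No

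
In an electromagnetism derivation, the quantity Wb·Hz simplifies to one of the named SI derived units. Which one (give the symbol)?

Wb = V·s (flux: a volt is a weber per second),
    = kg·m²·s⁻²·A⁻¹.
Hz = 1/s = s⁻¹ (frequency is cycles per second).
Combining: Wb·Hz = (kg·m²·s⁻²·A⁻¹) · s⁻¹ = kg·m²·s⁻³·A⁻¹.
kg·m²·s⁻³·A⁻¹ is the base-SI form of the volt.

V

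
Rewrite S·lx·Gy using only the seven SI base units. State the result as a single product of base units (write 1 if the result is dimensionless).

kg⁻¹·m⁻²·s·A²·cd

S = kg⁻¹·m⁻²·s³·A².
lx = m⁻²·cd.
Gy = m²·s⁻².
Combining: S·lx·Gy = (kg⁻¹·m⁻²·s³·A²) · (m⁻²·cd) · (m²·s⁻²) = kg⁻¹·m⁻²·s·A²·cd.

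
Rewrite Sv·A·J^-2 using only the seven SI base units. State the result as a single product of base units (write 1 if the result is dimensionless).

kg⁻²·m⁻²·s²·A

Sv = J/kg (equivalent dose = energy per mass),
    = m²·s⁻².
J = N·m (work = force × distance),
    = kg·m²·s⁻².
So J⁻² = kg⁻²·m⁻⁴·s⁴.
Combining: Sv·A·J⁻² = (m²·s⁻²) · A · (kg⁻²·m⁻⁴·s⁴) = kg⁻²·m⁻²·s²·A.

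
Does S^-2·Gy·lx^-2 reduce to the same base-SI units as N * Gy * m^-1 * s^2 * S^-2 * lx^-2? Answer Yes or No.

Left side:
  S = 1/Ω (conductance is reciprocal resistance),
      = kg⁻¹·m⁻²·s³·A².
  So S⁻² = kg²·m⁴·s⁻⁶·A⁻⁴.
  Gy = J/kg (absorbed dose = energy per mass),
      = m²·s⁻².
  lx = lm/m² (illuminance = luminous flux per area),
      = m⁻²·cd.
  So lx⁻² = m⁴·cd⁻².
  Combining: S⁻²·Gy·lx⁻² = (kg²·m⁴·s⁻⁶·A⁻⁴) · (m²·s⁻²) · (m⁴·cd⁻²) = kg²·m¹⁰·s⁻⁸·A⁻⁴·cd⁻².
Right side:
  N = kg·m·s⁻².
  Gy = m²·s⁻².
  S = kg⁻¹·m⁻²·s³·A².
  So S⁻² = kg²·m⁴·s⁻⁶·A⁻⁴.
  lx = m⁻²·cd.
  So lx⁻² = m⁴·cd⁻².
  Combining: N·Gy·m⁻¹·s²·S⁻²·lx⁻² = (kg·m·s⁻²) · (m²·s⁻²) · m⁻¹ · s² · (kg²·m⁴·s⁻⁶·A⁻⁴) · (m⁴·cd⁻²) = kg³·m¹⁰·s⁻⁸·A⁻⁴·cd⁻².
Left is kg²·m¹⁰·s⁻⁸·A⁻⁴·cd⁻²; right is kg³·m¹⁰·s⁻⁸·A⁻⁴·cd⁻² — different.

No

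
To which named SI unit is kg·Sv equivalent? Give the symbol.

Sv = J/kg (equivalent dose = energy per mass),
    = m²·s⁻².
Combining: kg·Sv = kg · (m²·s⁻²) = kg·m²·s⁻².
kg·m²·s⁻² is the base-SI form of the joule.

J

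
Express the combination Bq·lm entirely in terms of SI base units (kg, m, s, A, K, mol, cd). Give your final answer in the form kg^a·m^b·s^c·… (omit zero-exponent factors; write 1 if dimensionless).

s⁻¹·cd

Bq = 1/s = s⁻¹ (activity is decays per second).
lm = cd·sr = cd (luminous flux; sr is dimensionless).
Combining: Bq·lm = s⁻¹ · cd = s⁻¹·cd.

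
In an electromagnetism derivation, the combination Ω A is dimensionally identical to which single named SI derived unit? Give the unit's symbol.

Ω = V/A (resistance = voltage per current),
    = kg·m²·s⁻³·A⁻².
Combining: Ω·A = (kg·m²·s⁻³·A⁻²) · A = kg·m²·s⁻³·A⁻¹.
kg·m²·s⁻³·A⁻¹ is the base-SI form of the volt.

V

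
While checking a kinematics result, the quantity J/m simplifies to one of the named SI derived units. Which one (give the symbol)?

J = kg·m²·s⁻².
Combining: m⁻¹·J = m⁻¹ · (kg·m²·s⁻²) = kg·m·s⁻².
kg·m·s⁻² is the base-SI form of the newton.

N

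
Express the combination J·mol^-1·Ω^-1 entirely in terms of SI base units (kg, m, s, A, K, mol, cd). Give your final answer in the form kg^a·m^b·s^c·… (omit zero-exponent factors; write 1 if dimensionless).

J = kg·m²·s⁻².
Ω = kg·m²·s⁻³·A⁻².
So Ω⁻¹ = kg⁻¹·m⁻²·s³·A².
Combining: J·mol⁻¹·Ω⁻¹ = (kg·m²·s⁻²) · mol⁻¹ · (kg⁻¹·m⁻²·s³·A²) = s·A²·mol⁻¹.

s·A²·mol⁻¹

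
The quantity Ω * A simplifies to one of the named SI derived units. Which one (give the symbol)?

V

Ω = kg·m²·s⁻³·A⁻².
Combining: Ω·A = (kg·m²·s⁻³·A⁻²) · A = kg·m²·s⁻³·A⁻¹.
kg·m²·s⁻³·A⁻¹ is the base-SI form of the volt.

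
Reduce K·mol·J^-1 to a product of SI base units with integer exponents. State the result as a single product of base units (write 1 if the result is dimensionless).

J = N·m (work = force × distance),
    = kg·m²·s⁻².
So J⁻¹ = kg⁻¹·m⁻²·s².
Combining: K·mol·J⁻¹ = K · mol · (kg⁻¹·m⁻²·s²) = kg⁻¹·m⁻²·s²·K·mol.

kg⁻¹·m⁻²·s²·K·mol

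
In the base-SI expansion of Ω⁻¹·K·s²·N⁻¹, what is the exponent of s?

7

Ω = kg·m²·s⁻³·A⁻².
So Ω⁻¹ = kg⁻¹·m⁻²·s³·A².
N = kg·m·s⁻².
So N⁻¹ = kg⁻¹·m⁻¹·s².
Combining: Ω⁻¹·K·s²·N⁻¹ = (kg⁻¹·m⁻²·s³·A²) · K · s² · (kg⁻¹·m⁻¹·s²) = kg⁻²·m⁻³·s⁷·A²·K.
The exponent of s is 7.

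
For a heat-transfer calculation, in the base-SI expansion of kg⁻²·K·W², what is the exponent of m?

4

W = J/s (power = energy per time),
    = kg·m²·s⁻³.
So W² = kg²·m⁴·s⁻⁶.
Combining: kg⁻²·K·W² = kg⁻² · K · (kg²·m⁴·s⁻⁶) = m⁴·s⁻⁶·K.
The exponent of m is 4.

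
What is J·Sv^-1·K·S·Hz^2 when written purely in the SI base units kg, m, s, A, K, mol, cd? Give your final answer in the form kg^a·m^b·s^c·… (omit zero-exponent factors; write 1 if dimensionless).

m⁻²·s·A²·K

J = N·m (work = force × distance),
    = kg·m²·s⁻².
Sv = J/kg (equivalent dose = energy per mass),
    = m²·s⁻².
So Sv⁻¹ = m⁻²·s².
S = 1/Ω (conductance is reciprocal resistance),
    = kg⁻¹·m⁻²·s³·A².
Hz = 1/s = s⁻¹ (frequency is cycles per second).
So Hz² = s⁻².
Combining: J·Sv⁻¹·K·S·Hz² = (kg·m²·s⁻²) · (m⁻²·s²) · K · (kg⁻¹·m⁻²·s³·A²) · s⁻² = m⁻²·s·A²·K.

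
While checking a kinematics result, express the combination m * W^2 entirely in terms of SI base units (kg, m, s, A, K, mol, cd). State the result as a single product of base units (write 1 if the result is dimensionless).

kg²·m⁵·s⁻⁶

W = J/s (power = energy per time),
    = kg·m²·s⁻³.
So W² = kg²·m⁴·s⁻⁶.
Combining: m·W² = m · (kg²·m⁴·s⁻⁶) = kg²·m⁵·s⁻⁶.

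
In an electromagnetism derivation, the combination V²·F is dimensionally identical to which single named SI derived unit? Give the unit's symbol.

V = W/A (potential = power per current),
    = kg·m²·s⁻³·A⁻¹.
So V² = kg²·m⁴·s⁻⁶·A⁻².
F = C/V (capacitance = charge per voltage),
    = A·s/(kg·m²·s⁻³·A⁻¹) (substituting C and V),
    = kg⁻¹·m⁻²·s⁴·A².
Combining: V²·F = (kg²·m⁴·s⁻⁶·A⁻²) · (kg⁻¹·m⁻²·s⁴·A²) = kg·m²·s⁻².
kg·m²·s⁻² is the base-SI form of the joule.

J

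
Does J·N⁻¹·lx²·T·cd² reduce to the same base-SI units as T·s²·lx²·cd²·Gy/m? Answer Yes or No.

Yes

Left side:
  J = kg·m²·s⁻².
  N = kg·m·s⁻².
  So N⁻¹ = kg⁻¹·m⁻¹·s².
  lx = m⁻²·cd.
  So lx² = m⁻⁴·cd².
  T = kg·s⁻²·A⁻¹.
  Combining: J·N⁻¹·lx²·T·cd² = (kg·m²·s⁻²) · (kg⁻¹·m⁻¹·s²) · (m⁻⁴·cd²) · (kg·s⁻²·A⁻¹) · cd² = kg·m⁻³·s⁻²·A⁻¹·cd⁴.
Right side:
  T = Wb/m² (flux density = flux per area),
      = kg·s⁻²·A⁻¹.
  lx = lm/m² (illuminance = luminous flux per area),
      = m⁻²·cd.
  So lx² = m⁻⁴·cd².
  Gy = J/kg (absorbed dose = energy per mass),
      = m²·s⁻².
  Combining: T·s²·m⁻¹·lx²·cd²·Gy = (kg·s⁻²·A⁻¹) · s² · m⁻¹ · (m⁻⁴·cd²) · cd² · (m²·s⁻²) = kg·m⁻³·s⁻²·A⁻¹·cd⁴.
Both reduce to kg·m⁻³·s⁻²·A⁻¹·cd⁴.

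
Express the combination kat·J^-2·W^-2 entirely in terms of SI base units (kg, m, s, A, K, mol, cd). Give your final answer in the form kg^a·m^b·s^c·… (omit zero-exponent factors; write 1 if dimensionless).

kg⁻⁴·m⁻⁸·s⁹·mol

kat = mol/s = s⁻¹·mol (catalytic activity).
J = N·m (work = force × distance),
    = kg·m²·s⁻².
So J⁻² = kg⁻²·m⁻⁴·s⁴.
W = J/s (power = energy per time),
    = kg·m²·s⁻³.
So W⁻² = kg⁻²·m⁻⁴·s⁶.
Combining: kat·J⁻²·W⁻² = (s⁻¹·mol) · (kg⁻²·m⁻⁴·s⁴) · (kg⁻²·m⁻⁴·s⁶) = kg⁻⁴·m⁻⁸·s⁹·mol.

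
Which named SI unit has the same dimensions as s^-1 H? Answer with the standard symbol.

H = kg·m²·s⁻²·A⁻².
Combining: s⁻¹·H = s⁻¹ · (kg·m²·s⁻²·A⁻²) = kg·m²·s⁻³·A⁻².
kg·m²·s⁻³·A⁻² is the base-SI form of the ohm.

Ω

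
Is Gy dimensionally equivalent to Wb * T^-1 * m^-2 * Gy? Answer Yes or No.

Yes

Left side:
  Gy = m²·s⁻².
Right side:
  Wb = V·s (flux: a volt is a weber per second),
      = kg·m²·s⁻²·A⁻¹.
  T = Wb/m² (flux density = flux per area),
      = kg·s⁻²·A⁻¹.
  So T⁻¹ = kg⁻¹·s²·A.
  Gy = J/kg (absorbed dose = energy per mass),
      = m²·s⁻².
  Combining: Wb·T⁻¹·m⁻²·Gy = (kg·m²·s⁻²·A⁻¹) · (kg⁻¹·s²·A) · m⁻² · (m²·s⁻²) = m²·s⁻².
Both reduce to m²·s⁻².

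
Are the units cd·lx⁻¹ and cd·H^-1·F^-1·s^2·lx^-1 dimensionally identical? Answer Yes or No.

Yes

Left side:
  lx = m⁻²·cd.
  So lx⁻¹ = m²·cd⁻¹.
  Combining: cd·lx⁻¹ = cd · (m²·cd⁻¹) = m².
Right side:
  H = Wb/A (inductance = flux per current),
      = kg·m²·s⁻²·A⁻².
  So H⁻¹ = kg⁻¹·m⁻²·s²·A².
  F = C/V (capacitance = charge per voltage),
      = A·s/(kg·m²·s⁻³·A⁻¹) (substituting C and V),
      = kg⁻¹·m⁻²·s⁴·A².
  So F⁻¹ = kg·m²·s⁻⁴·A⁻².
  lx = lm/m² (illuminance = luminous flux per area),
      = m⁻²·cd.
  So lx⁻¹ = m²·cd⁻¹.
  Combining: cd·H⁻¹·F⁻¹·s²·lx⁻¹ = cd · (kg⁻¹·m⁻²·s²·A²) · (kg·m²·s⁻⁴·A⁻²) · s² · (m²·cd⁻¹) = m².
Both reduce to m².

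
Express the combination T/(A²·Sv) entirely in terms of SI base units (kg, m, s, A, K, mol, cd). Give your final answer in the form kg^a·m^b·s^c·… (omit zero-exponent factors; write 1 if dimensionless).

kg·m⁻²·A⁻³

Sv = J/kg (equivalent dose = energy per mass),
    = m²·s⁻².
So Sv⁻¹ = m⁻²·s².
T = Wb/m² (flux density = flux per area),
    = kg·s⁻²·A⁻¹.
Combining: A⁻²·Sv⁻¹·T = A⁻² · (m⁻²·s²) · (kg·s⁻²·A⁻¹) = kg·m⁻²·A⁻³.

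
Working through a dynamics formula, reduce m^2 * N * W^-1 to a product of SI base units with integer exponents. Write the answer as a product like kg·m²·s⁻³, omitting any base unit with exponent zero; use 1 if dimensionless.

N = kg·m/s² = kg·m·s⁻² (force = mass × acceleration).
W = J/s (power = energy per time),
    = kg·m²·s⁻³.
So W⁻¹ = kg⁻¹·m⁻²·s³.
Combining: m²·N·W⁻¹ = m² · (kg·m·s⁻²) · (kg⁻¹·m⁻²·s³) = m·s.

m·s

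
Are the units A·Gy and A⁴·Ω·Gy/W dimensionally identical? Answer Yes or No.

No

Left side:
  Gy = J/kg (absorbed dose = energy per mass),
      = m²·s⁻².
  Combining: A·Gy = A · (m²·s⁻²) = m²·s⁻²·A.
Right side:
  Ω = V/A (resistance = voltage per current),
      = kg·m²·s⁻³·A⁻².
  W = J/s (power = energy per time),
      = kg·m²·s⁻³.
  So W⁻¹ = kg⁻¹·m⁻²·s³.
  Gy = J/kg (absorbed dose = energy per mass),
      = m²·s⁻².
  Combining: A⁴·Ω·W⁻¹·Gy = A⁴ · (kg·m²·s⁻³·A⁻²) · (kg⁻¹·m⁻²·s³) · (m²·s⁻²) = m²·s⁻²·A².
Left is m²·s⁻²·A; right is m²·s⁻²·A² — different.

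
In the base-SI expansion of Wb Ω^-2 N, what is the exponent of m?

Wb = kg·m²·s⁻²·A⁻¹.
Ω = kg·m²·s⁻³·A⁻².
So Ω⁻² = kg⁻²·m⁻⁴·s⁶·A⁴.
N = kg·m·s⁻².
Combining: Wb·Ω⁻²·N = (kg·m²·s⁻²·A⁻¹) · (kg⁻²·m⁻⁴·s⁶·A⁴) · (kg·m·s⁻²) = m⁻¹·s²·A³.
The exponent of m is -1.

-1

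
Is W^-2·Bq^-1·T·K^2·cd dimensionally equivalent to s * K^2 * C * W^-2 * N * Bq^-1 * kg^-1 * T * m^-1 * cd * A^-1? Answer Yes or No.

Left side:
  W = J/s (power = energy per time),
      = kg·m²·s⁻³.
  So W⁻² = kg⁻²·m⁻⁴·s⁶.
  Bq = 1/s = s⁻¹ (activity is decays per second).
  So Bq⁻¹ = s.
  T = Wb/m² (flux density = flux per area),
      = kg·s⁻²·A⁻¹.
  Combining: W⁻²·Bq⁻¹·T·K²·cd = (kg⁻²·m⁻⁴·s⁶) · s · (kg·s⁻²·A⁻¹) · K² · cd = kg⁻¹·m⁻⁴·s⁵·A⁻¹·K²·cd.
Right side:
  C = s·A.
  W = kg·m²·s⁻³.
  So W⁻² = kg⁻²·m⁻⁴·s⁶.
  N = kg·m·s⁻².
  Bq = s⁻¹.
  So Bq⁻¹ = s.
  T = kg·s⁻²·A⁻¹.
  Combining: s·K²·C·W⁻²·N·Bq⁻¹·kg⁻¹·T·m⁻¹·cd·A⁻¹ = s · K² · (s·A) · (kg⁻²·m⁻⁴·s⁶) · (kg·m·s⁻²) · s · kg⁻¹ · (kg·s⁻²·A⁻¹) · m⁻¹ · cd · A⁻¹ = kg⁻¹·m⁻⁴·s⁵·A⁻¹·K²·cd.
Both reduce to kg⁻¹·m⁻⁴·s⁵·A⁻¹·K²·cd.

Yes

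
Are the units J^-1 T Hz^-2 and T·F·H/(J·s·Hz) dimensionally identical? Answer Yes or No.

Yes

Left side:
  J = N·m (work = force × distance),
      = kg·m²·s⁻².
  So J⁻¹ = kg⁻¹·m⁻²·s².
  T = Wb/m² (flux density = flux per area),
      = kg·s⁻²·A⁻¹.
  Hz = 1/s = s⁻¹ (frequency is cycles per second).
  So Hz⁻² = s².
  Combining: J⁻¹·T·Hz⁻² = (kg⁻¹·m⁻²·s²) · (kg·s⁻²·A⁻¹) · s² = m⁻²·s²·A⁻¹.
Right side:
  T = Wb/m² (flux density = flux per area),
      = kg·s⁻²·A⁻¹.
  F = C/V (capacitance = charge per voltage),
      = A·s/(kg·m²·s⁻³·A⁻¹) (substituting C and V),
      = kg⁻¹·m⁻²·s⁴·A².
  H = Wb/A (inductance = flux per current),
      = kg·m²·s⁻²·A⁻².
  J = N·m (work = force × distance),
      = kg·m²·s⁻².
  So J⁻¹ = kg⁻¹·m⁻²·s².
  Hz = 1/s = s⁻¹ (frequency is cycles per second).
  So Hz⁻¹ = s.
  Combining: T·F·H·J⁻¹·s⁻¹·Hz⁻¹ = (kg·s⁻²·A⁻¹) · (kg⁻¹·m⁻²·s⁴·A²) · (kg·m²·s⁻²·A⁻²) · (kg⁻¹·m⁻²·s²) · s⁻¹ · s = m⁻²·s²·A⁻¹.
Both reduce to m⁻²·s²·A⁻¹.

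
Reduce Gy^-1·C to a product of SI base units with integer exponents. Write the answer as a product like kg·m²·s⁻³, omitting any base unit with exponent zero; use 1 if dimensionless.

m⁻²·s³·A

Gy = m²·s⁻².
So Gy⁻¹ = m⁻²·s².
C = s·A.
Combining: Gy⁻¹·C = (m⁻²·s²) · (s·A) = m⁻²·s³·A.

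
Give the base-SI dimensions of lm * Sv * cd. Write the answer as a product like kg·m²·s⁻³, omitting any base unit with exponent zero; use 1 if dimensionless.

m²·s⁻²·cd²

lm = cd·sr = cd (luminous flux; sr is dimensionless).
Sv = J/kg (equivalent dose = energy per mass),
    = m²·s⁻².
Combining: lm·Sv·cd = cd · (m²·s⁻²) · cd = m²·s⁻²·cd².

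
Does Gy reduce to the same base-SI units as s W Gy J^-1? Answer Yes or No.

Left side:
  Gy = J/kg (absorbed dose = energy per mass),
      = m²·s⁻².
Right side:
  W = kg·m²·s⁻³.
  Gy = m²·s⁻².
  J = kg·m²·s⁻².
  So J⁻¹ = kg⁻¹·m⁻²·s².
  Combining: s·W·Gy·J⁻¹ = s · (kg·m²·s⁻³) · (m²·s⁻²) · (kg⁻¹·m⁻²·s²) = m²·s⁻².
Both reduce to m²·s⁻².

Yes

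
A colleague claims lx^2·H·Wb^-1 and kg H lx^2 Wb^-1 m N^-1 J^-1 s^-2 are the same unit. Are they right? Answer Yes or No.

No

Left side:
  lx = lm/m² (illuminance = luminous flux per area),
      = m⁻²·cd.
  So lx² = m⁻⁴·cd².
  H = Wb/A (inductance = flux per current),
      = kg·m²·s⁻²·A⁻².
  Wb = V·s (flux: a volt is a weber per second),
      = kg·m²·s⁻²·A⁻¹.
  So Wb⁻¹ = kg⁻¹·m⁻²·s²·A.
  Combining: lx²·H·Wb⁻¹ = (m⁻⁴·cd²) · (kg·m²·s⁻²·A⁻²) · (kg⁻¹·m⁻²·s²·A) = m⁻⁴·A⁻¹·cd².
Right side:
  H = Wb/A (inductance = flux per current),
      = kg·m²·s⁻²·A⁻².
  lx = lm/m² (illuminance = luminous flux per area),
      = m⁻²·cd.
  So lx² = m⁻⁴·cd².
  Wb = V·s (flux: a volt is a weber per second),
      = kg·m²·s⁻²·A⁻¹.
  So Wb⁻¹ = kg⁻¹·m⁻²·s²·A.
  N = kg·m/s² = kg·m·s⁻² (force = mass × acceleration).
  So N⁻¹ = kg⁻¹·m⁻¹·s².
  J = N·m (work = force × distance),
      = kg·m²·s⁻².
  So J⁻¹ = kg⁻¹·m⁻²·s².
  Combining: kg·H·lx²·Wb⁻¹·m·N⁻¹·J⁻¹·s⁻² = kg · (kg·m²·s⁻²·A⁻²) · (m⁻⁴·cd²) · (kg⁻¹·m⁻²·s²·A) · m · (kg⁻¹·m⁻¹·s²) · (kg⁻¹·m⁻²·s²) · s⁻² = kg⁻¹·m⁻⁶·s²·A⁻¹·cd².
Left is m⁻⁴·A⁻¹·cd²; right is kg⁻¹·m⁻⁶·s²·A⁻¹·cd² — different.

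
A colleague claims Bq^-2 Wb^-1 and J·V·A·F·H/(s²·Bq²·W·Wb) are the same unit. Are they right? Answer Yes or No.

Left side:
  Bq = 1/s = s⁻¹ (activity is decays per second).
  So Bq⁻² = s².
  Wb = V·s (flux: a volt is a weber per second),
      = kg·m²·s⁻²·A⁻¹.
  So Wb⁻¹ = kg⁻¹·m⁻²·s²·A.
  Combining: Bq⁻²·Wb⁻¹ = s² · (kg⁻¹·m⁻²·s²·A) = kg⁻¹·m⁻²·s⁴·A.
Right side:
  J = N·m (work = force × distance),
      = kg·m²·s⁻².
  V = W/A (potential = power per current),
      = kg·m²·s⁻³·A⁻¹.
  F = C/V (capacitance = charge per voltage),
      = A·s/(kg·m²·s⁻³·A⁻¹) (substituting C and V),
      = kg⁻¹·m⁻²·s⁴·A².
  H = Wb/A (inductance = flux per current),
      = kg·m²·s⁻²·A⁻².
  Bq = 1/s = s⁻¹ (activity is decays per second).
  So Bq⁻² = s².
  W = J/s (power = energy per time),
      = kg·m²·s⁻³.
  So W⁻¹ = kg⁻¹·m⁻²·s³.
  Wb = V·s (flux: a volt is a weber per second),
      = kg·m²·s⁻²·A⁻¹.
  So Wb⁻¹ = kg⁻¹·m⁻²·s²·A.
  Combining: s⁻²·J·V·A·F·H·Bq⁻²·W⁻¹·Wb⁻¹ = s⁻² · (kg·m²·s⁻²) · (kg·m²·s⁻³·A⁻¹) · A · (kg⁻¹·m⁻²·s⁴·A²) · (kg·m²·s⁻²·A⁻²) · s² · (kg⁻¹·m⁻²·s³) · (kg⁻¹·m⁻²·s²·A) = s²·A.
Left is kg⁻¹·m⁻²·s⁴·A; right is s²·A — different.

No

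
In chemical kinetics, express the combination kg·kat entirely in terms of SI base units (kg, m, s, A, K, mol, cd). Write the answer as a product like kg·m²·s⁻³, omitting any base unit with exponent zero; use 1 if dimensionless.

kat = mol/s = s⁻¹·mol (catalytic activity).
Combining: kg·kat = kg · (s⁻¹·mol) = kg·s⁻¹·mol.

kg·s⁻¹·mol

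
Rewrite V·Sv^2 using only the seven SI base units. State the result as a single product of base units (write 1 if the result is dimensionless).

V = kg·m²·s⁻³·A⁻¹.
Sv = m²·s⁻².
So Sv² = m⁴·s⁻⁴.
Combining: V·Sv² = (kg·m²·s⁻³·A⁻¹) · (m⁴·s⁻⁴) = kg·m⁶·s⁻⁷·A⁻¹.

kg·m⁶·s⁻⁷·A⁻¹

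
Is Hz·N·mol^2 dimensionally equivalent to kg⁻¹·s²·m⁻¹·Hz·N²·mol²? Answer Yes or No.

Left side:
  Hz = s⁻¹.
  N = kg·m·s⁻².
  Combining: Hz·N·mol² = s⁻¹ · (kg·m·s⁻²) · mol² = kg·m·s⁻³·mol².
Right side:
  Hz = s⁻¹.
  N = kg·m·s⁻².
  So N² = kg²·m²·s⁻⁴.
  Combining: kg⁻¹·s²·m⁻¹·Hz·N²·mol² = kg⁻¹ · s² · m⁻¹ · s⁻¹ · (kg²·m²·s⁻⁴) · mol² = kg·m·s⁻³·mol².
Both reduce to kg·m·s⁻³·mol².

Yes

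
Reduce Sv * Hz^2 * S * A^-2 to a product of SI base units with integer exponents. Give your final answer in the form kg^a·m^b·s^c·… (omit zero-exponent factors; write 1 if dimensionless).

Sv = m²·s⁻².
Hz = s⁻¹.
So Hz² = s⁻².
S = kg⁻¹·m⁻²·s³·A².
Combining: Sv·Hz²·S·A⁻² = (m²·s⁻²) · s⁻² · (kg⁻¹·m⁻²·s³·A²) · A⁻² = kg⁻¹·s⁻¹.

kg⁻¹·s⁻¹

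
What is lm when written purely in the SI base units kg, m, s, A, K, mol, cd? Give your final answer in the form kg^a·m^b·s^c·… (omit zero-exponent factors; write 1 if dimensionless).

cd

lm = cd.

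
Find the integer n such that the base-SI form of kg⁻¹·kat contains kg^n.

-1

kat = s⁻¹·mol.
Combining: kg⁻¹·kat = kg⁻¹ · (s⁻¹·mol) = kg⁻¹·s⁻¹·mol.
The exponent of kg is -1.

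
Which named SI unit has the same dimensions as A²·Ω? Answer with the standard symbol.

Ω = V/A (resistance = voltage per current),
    = kg·m²·s⁻³·A⁻².
Combining: A²·Ω = A² · (kg·m²·s⁻³·A⁻²) = kg·m²·s⁻³.
kg·m²·s⁻³ is the base-SI form of the watt.

W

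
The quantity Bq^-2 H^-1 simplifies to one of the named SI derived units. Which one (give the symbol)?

Bq = s⁻¹.
So Bq⁻² = s².
H = kg·m²·s⁻²·A⁻².
So H⁻¹ = kg⁻¹·m⁻²·s²·A².
Combining: Bq⁻²·H⁻¹ = s² · (kg⁻¹·m⁻²·s²·A²) = kg⁻¹·m⁻²·s⁴·A².
kg⁻¹·m⁻²·s⁴·A² is the base-SI form of the farad.

F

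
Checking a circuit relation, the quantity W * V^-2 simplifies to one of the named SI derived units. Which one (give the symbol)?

W = J/s (power = energy per time),
    = kg·m²·s⁻³.
V = W/A (potential = power per current),
    = kg·m²·s⁻³·A⁻¹.
So V⁻² = kg⁻²·m⁻⁴·s⁶·A².
Combining: W·V⁻² = (kg·m²·s⁻³) · (kg⁻²·m⁻⁴·s⁶·A²) = kg⁻¹·m⁻²·s³·A².
kg⁻¹·m⁻²·s³·A² is the base-SI form of the siemens.

S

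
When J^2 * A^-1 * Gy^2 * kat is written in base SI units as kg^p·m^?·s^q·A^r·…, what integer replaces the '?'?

J = kg·m²·s⁻².
So J² = kg²·m⁴·s⁻⁴.
Gy = m²·s⁻².
So Gy² = m⁴·s⁻⁴.
kat = s⁻¹·mol.
Combining: J²·A⁻¹·Gy²·kat = (kg²·m⁴·s⁻⁴) · A⁻¹ · (m⁴·s⁻⁴) · (s⁻¹·mol) = kg²·m⁸·s⁻⁹·A⁻¹·mol.
The exponent of m is 8.

8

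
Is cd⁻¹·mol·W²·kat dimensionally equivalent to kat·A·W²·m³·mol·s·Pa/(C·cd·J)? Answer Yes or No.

Left side:
  W = J/s (power = energy per time),
      = kg·m²·s⁻³.
  So W² = kg²·m⁴·s⁻⁶.
  kat = mol/s = s⁻¹·mol (catalytic activity).
  Combining: cd⁻¹·mol·W²·kat = cd⁻¹ · mol · (kg²·m⁴·s⁻⁶) · (s⁻¹·mol) = kg²·m⁴·s⁻⁷·mol²·cd⁻¹.
Right side:
  kat = s⁻¹·mol.
  W = kg·m²·s⁻³.
  So W² = kg²·m⁴·s⁻⁶.
  C = s·A.
  So C⁻¹ = s⁻¹·A⁻¹.
  Pa = kg·m⁻¹·s⁻².
  J = kg·m²·s⁻².
  So J⁻¹ = kg⁻¹·m⁻²·s².
  Combining: kat·A·W²·C⁻¹·m³·cd⁻¹·mol·s·Pa·J⁻¹ = (s⁻¹·mol) · A · (kg²·m⁴·s⁻⁶) · (s⁻¹·A⁻¹) · m³ · cd⁻¹ · mol · s · (kg·m⁻¹·s⁻²) · (kg⁻¹·m⁻²·s²) = kg²·m⁴·s⁻⁷·mol²·cd⁻¹.
Both reduce to kg²·m⁴·s⁻⁷·mol²·cd⁻¹.

Yes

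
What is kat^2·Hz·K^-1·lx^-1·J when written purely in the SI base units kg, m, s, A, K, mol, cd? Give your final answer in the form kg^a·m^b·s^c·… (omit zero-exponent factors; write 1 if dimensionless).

kat = mol/s = s⁻¹·mol (catalytic activity).
So kat² = s⁻²·mol².
Hz = 1/s = s⁻¹ (frequency is cycles per second).
lx = lm/m² (illuminance = luminous flux per area),
    = m⁻²·cd.
So lx⁻¹ = m²·cd⁻¹.
J = N·m (work = force × distance),
    = kg·m²·s⁻².
Combining: kat²·Hz·K⁻¹·lx⁻¹·J = (s⁻²·mol²) · s⁻¹ · K⁻¹ · (m²·cd⁻¹) · (kg·m²·s⁻²) = kg·m⁴·s⁻⁵·K⁻¹·mol²·cd⁻¹.

kg·m⁴·s⁻⁵·K⁻¹·mol²·cd⁻¹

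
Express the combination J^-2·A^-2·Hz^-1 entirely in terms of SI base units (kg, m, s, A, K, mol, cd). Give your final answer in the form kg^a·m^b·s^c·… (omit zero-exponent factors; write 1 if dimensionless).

J = N·m (work = force × distance),
    = kg·m²·s⁻².
So J⁻² = kg⁻²·m⁻⁴·s⁴.
Hz = 1/s = s⁻¹ (frequency is cycles per second).
So Hz⁻¹ = s.
Combining: J⁻²·A⁻²·Hz⁻¹ = (kg⁻²·m⁻⁴·s⁴) · A⁻² · s = kg⁻²·m⁻⁴·s⁵·A⁻².

kg⁻²·m⁻⁴·s⁵·A⁻²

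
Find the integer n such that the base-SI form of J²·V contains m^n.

J = kg·m²·s⁻².
So J² = kg²·m⁴·s⁻⁴.
V = kg·m²·s⁻³·A⁻¹.
Combining: J²·V = (kg²·m⁴·s⁻⁴) · (kg·m²·s⁻³·A⁻¹) = kg³·m⁶·s⁻⁷·A⁻¹.
The exponent of m is 6.

6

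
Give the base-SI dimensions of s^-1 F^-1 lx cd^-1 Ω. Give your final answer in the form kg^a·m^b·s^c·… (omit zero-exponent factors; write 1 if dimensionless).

F = kg⁻¹·m⁻²·s⁴·A².
So F⁻¹ = kg·m²·s⁻⁴·A⁻².
lx = m⁻²·cd.
Ω = kg·m²·s⁻³·A⁻².
Combining: s⁻¹·F⁻¹·lx·cd⁻¹·Ω = s⁻¹ · (kg·m²·s⁻⁴·A⁻²) · (m⁻²·cd) · cd⁻¹ · (kg·m²·s⁻³·A⁻²) = kg²·m²·s⁻⁸·A⁻⁴.

kg²·m²·s⁻⁸·A⁻⁴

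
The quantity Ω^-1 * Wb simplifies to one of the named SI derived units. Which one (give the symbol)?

Ω = kg·m²·s⁻³·A⁻².
So Ω⁻¹ = kg⁻¹·m⁻²·s³·A².
Wb = kg·m²·s⁻²·A⁻¹.
Combining: Ω⁻¹·Wb = (kg⁻¹·m⁻²·s³·A²) · (kg·m²·s⁻²·A⁻¹) = s·A.
s·A is the base-SI form of the coulomb.

C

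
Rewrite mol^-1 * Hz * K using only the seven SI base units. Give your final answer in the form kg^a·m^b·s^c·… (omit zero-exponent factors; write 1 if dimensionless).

Hz = 1/s = s⁻¹ (frequency is cycles per second).
Combining: mol⁻¹·Hz·K = mol⁻¹ · s⁻¹ · K = s⁻¹·K·mol⁻¹.

s⁻¹·K·mol⁻¹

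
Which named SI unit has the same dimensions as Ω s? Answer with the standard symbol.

H

Ω = kg·m²·s⁻³·A⁻².
Combining: Ω·s = (kg·m²·s⁻³·A⁻²) · s = kg·m²·s⁻²·A⁻².
kg·m²·s⁻²·A⁻² is the base-SI form of the henry.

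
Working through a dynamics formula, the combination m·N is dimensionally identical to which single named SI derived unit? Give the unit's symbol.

N = kg·m·s⁻².
Combining: m·N = m · (kg·m·s⁻²) = kg·m²·s⁻².
kg·m²·s⁻² is the base-SI form of the joule.

J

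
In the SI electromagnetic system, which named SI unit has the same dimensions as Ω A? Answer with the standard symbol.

Ω = kg·m²·s⁻³·A⁻².
Combining: Ω·A = (kg·m²·s⁻³·A⁻²) · A = kg·m²·s⁻³·A⁻¹.
kg·m²·s⁻³·A⁻¹ is the base-SI form of the volt.

V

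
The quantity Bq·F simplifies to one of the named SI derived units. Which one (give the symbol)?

Bq = 1/s = s⁻¹ (activity is decays per second).
F = C/V (capacitance = charge per voltage),
    = A·s/(kg·m²·s⁻³·A⁻¹) (substituting C and V),
    = kg⁻¹·m⁻²·s⁴·A².
Combining: Bq·F = s⁻¹ · (kg⁻¹·m⁻²·s⁴·A²) = kg⁻¹·m⁻²·s³·A².
kg⁻¹·m⁻²·s³·A² is the base-SI form of the siemens.

S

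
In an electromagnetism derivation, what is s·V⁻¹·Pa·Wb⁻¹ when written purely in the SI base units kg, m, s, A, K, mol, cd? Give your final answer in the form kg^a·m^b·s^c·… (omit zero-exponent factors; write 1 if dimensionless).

kg⁻¹·m⁻⁵·s⁴·A²

V = W/A (potential = power per current),
    = kg·m²·s⁻³·A⁻¹.
So V⁻¹ = kg⁻¹·m⁻²·s³·A.
Pa = N/m² (pressure = force per area),
    = kg·m⁻¹·s⁻².
Wb = V·s (flux: a volt is a weber per second),
    = kg·m²·s⁻²·A⁻¹.
So Wb⁻¹ = kg⁻¹·m⁻²·s²·A.
Combining: s·V⁻¹·Pa·Wb⁻¹ = s · (kg⁻¹·m⁻²·s³·A) · (kg·m⁻¹·s⁻²) · (kg⁻¹·m⁻²·s²·A) = kg⁻¹·m⁻⁵·s⁴·A².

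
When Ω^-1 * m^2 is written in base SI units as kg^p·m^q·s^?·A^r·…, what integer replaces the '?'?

Ω = V/A (resistance = voltage per current),
    = kg·m²·s⁻³·A⁻².
So Ω⁻¹ = kg⁻¹·m⁻²·s³·A².
Combining: Ω⁻¹·m² = (kg⁻¹·m⁻²·s³·A²) · m² = kg⁻¹·s³·A².
The exponent of s is 3.

3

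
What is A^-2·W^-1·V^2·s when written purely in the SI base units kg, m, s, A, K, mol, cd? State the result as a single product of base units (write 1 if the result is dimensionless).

kg·m²·s⁻²·A⁻⁴

W = kg·m²·s⁻³.
So W⁻¹ = kg⁻¹·m⁻²·s³.
V = kg·m²·s⁻³·A⁻¹.
So V² = kg²·m⁴·s⁻⁶·A⁻².
Combining: A⁻²·W⁻¹·V²·s = A⁻² · (kg⁻¹·m⁻²·s³) · (kg²·m⁴·s⁻⁶·A⁻²) · s = kg·m²·s⁻²·A⁻⁴.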